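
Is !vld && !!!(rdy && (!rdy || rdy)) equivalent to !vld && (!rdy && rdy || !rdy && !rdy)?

Yes

E1: !vld && !!!(rdy && (!rdy || rdy))
    = !vld && !(rdy && (!rdy || rdy))   — double negation
    = !vld && !rdy   — complement / identity
E2: !vld && (!rdy && rdy || !rdy && !rdy)
    = !vld && !rdy   — distribution
Both reduce to !vld && !rdy, so they are equivalent.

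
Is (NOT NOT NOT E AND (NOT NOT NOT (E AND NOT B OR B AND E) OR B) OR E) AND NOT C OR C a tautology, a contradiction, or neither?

tautology

(NOT NOT NOT E AND (NOT NOT NOT (E AND NOT B OR B AND E) OR B) OR E) AND NOT C OR C
= (NOT NOT NOT E AND (NOT NOT NOT E OR B) OR E) AND NOT C OR C   (distribution)
= (NOT NOT NOT E OR E) AND NOT C OR C   (absorption)
= (NOT E OR E) AND NOT C OR C   (double negation)
= NOT C OR C   (complement / identity)
= TRUE   (complement)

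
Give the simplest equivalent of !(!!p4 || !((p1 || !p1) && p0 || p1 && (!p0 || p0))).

!(!!p4 || !((p1 || !p1) && p0 || p1 && (!p0 || p0)))
= !(!!p4 || !(p0 || p1 && (!p0 || p0)))   (complement / identity)
= !p4 && (p0 || p1 && (!p0 || p0))   (De Morgan)
= !p4 && (p0 || p1)   (complement / identity)

!p4 && (p0 || p1)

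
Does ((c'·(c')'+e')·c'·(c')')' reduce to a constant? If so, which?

yes, True

((c'·(c')'+e')·c'·(c')')'
= (c'·(c')')'   [absorption]
= c+c'   [De Morgan]
= 1   [complement]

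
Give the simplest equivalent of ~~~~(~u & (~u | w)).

~~~~(~u & (~u | w))
= ~~(~u & (~u | w))   — double negation
= ~u & (~u | w)   — double negation
= ~u   — absorption

~u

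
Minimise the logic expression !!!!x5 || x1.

x5 || x1

!!!!x5 || x1
= !!x5 || x1
= x5 || x1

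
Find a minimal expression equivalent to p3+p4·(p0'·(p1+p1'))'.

p3+p4·(p0'·(p1+p1'))'
= p3+p4·(p0')'   [complement / identity]
= p3+p4·p0   [double negation]

p3+p4·p0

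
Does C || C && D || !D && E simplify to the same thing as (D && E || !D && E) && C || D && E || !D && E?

No

E1: C || C && D || !D && E
    = C || !D && E
E2: (D && E || !D && E) && C || D && E || !D && E
    = D && E || !D && E
    = E
These differ: at C=1, D=1, E=0, E1 = 1 but E2 = 0.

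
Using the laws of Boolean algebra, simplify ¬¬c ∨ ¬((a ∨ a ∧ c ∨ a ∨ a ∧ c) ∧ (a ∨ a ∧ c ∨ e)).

c ∨ ¬a

¬¬c ∨ ¬((a ∨ a ∧ c ∨ a ∨ a ∧ c) ∧ (a ∨ a ∧ c ∨ e))
= c ∨ ¬((a ∨ a ∧ c ∨ a ∨ a ∧ c) ∧ (a ∨ a ∧ c ∨ e))   (double negation)
= c ∨ ¬(a ∨ a ∧ c ∨ (a ∨ a ∧ c) ∧ e)   (distribution)
= c ∨ ¬(a ∨ a ∧ c)   (absorption)
= c ∨ ¬a   (absorption)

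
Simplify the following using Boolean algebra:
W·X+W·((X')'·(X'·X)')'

W·X+W·((X')'·(X'·X)')'
= W·X+W·(X'+X'·X)   [De Morgan]
= W·X+W·X'   [complement / identity]
= W   [distribution]

W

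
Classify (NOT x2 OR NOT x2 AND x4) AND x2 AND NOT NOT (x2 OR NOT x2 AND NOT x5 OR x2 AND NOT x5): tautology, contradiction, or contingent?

(NOT x2 OR NOT x2 AND x4) AND x2 AND NOT NOT (x2 OR NOT x2 AND NOT x5 OR x2 AND NOT x5)
= (NOT x2 OR NOT x2 AND x4) AND x2 AND NOT NOT (x2 OR NOT x5)   — distribution
= (NOT x2 OR NOT x2 AND x4) AND x2 AND (x2 OR NOT x5)   — double negation
= (NOT x2 OR NOT x2 AND x4) AND x2   — absorption
= NOT x2 AND x2   — absorption
= FALSE   — complement

contradiction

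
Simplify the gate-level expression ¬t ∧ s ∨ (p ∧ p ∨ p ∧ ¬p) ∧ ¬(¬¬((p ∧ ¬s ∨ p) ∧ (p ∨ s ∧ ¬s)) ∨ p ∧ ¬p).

¬t ∧ s

¬t ∧ s ∨ (p ∧ p ∨ p ∧ ¬p) ∧ ¬(¬¬((p ∧ ¬s ∨ p) ∧ (p ∨ s ∧ ¬s)) ∨ p ∧ ¬p)
= ¬t ∧ s ∨ (p ∧ p ∨ p ∧ ¬p) ∧ ¬((p ∧ ¬s ∨ p) ∧ (p ∨ s ∧ ¬s) ∨ p ∧ ¬p)   — double negation
= ¬t ∧ s ∨ (p ∧ p ∨ p ∧ ¬p) ∧ ¬((p ∧ ¬s ∨ p) ∧ p ∨ p ∧ ¬p)   — complement / identity
= ¬t ∧ s ∨ (p ∧ p ∨ p ∧ ¬p) ∧ ¬(p ∧ p ∨ p ∧ ¬p)   — absorption
= ¬t ∧ s ∨ (p ∧ p ∨ p ∧ ¬p) ∧ ¬p   — distribution
= ¬t ∧ s ∨ p ∧ ¬p   — distribution
= ¬t ∧ s   — complement / identity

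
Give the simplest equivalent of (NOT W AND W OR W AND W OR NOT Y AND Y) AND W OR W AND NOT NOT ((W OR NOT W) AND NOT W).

W

(NOT W AND W OR W AND W OR NOT Y AND Y) AND W OR W AND NOT NOT ((W OR NOT W) AND NOT W)
= (NOT W AND W OR W AND W OR NOT Y AND Y) AND W OR W AND (W OR NOT W) AND NOT W   (double negation)
= (NOT W AND W OR W AND W) AND W OR W AND (W OR NOT W) AND NOT W   (complement / identity)
= W AND W OR W AND (W OR NOT W) AND NOT W   (distribution)
= W AND W OR W AND NOT W   (complement / identity)
= W   (distribution)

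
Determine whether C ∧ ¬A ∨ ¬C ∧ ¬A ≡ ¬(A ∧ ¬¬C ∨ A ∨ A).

E1: C ∧ ¬A ∨ ¬C ∧ ¬A
    = ¬A   (distribution)
E2: ¬(A ∧ ¬¬C ∨ A ∨ A)
    = ¬(A ∧ ¬¬C ∨ A)   (idempotence)
    = ¬(A ∧ C ∨ A)   (double negation)
    = ¬A   (absorption)
Both reduce to ¬A, so they are equivalent.

Yes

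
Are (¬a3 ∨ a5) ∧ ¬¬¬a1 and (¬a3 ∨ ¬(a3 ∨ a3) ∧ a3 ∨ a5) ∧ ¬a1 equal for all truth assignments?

Yes

E1: (¬a3 ∨ a5) ∧ ¬¬¬a1
    = (¬a3 ∨ a5) ∧ ¬a1   (double negation)
E2: (¬a3 ∨ ¬(a3 ∨ a3) ∧ a3 ∨ a5) ∧ ¬a1
    = (¬a3 ∨ ¬a3 ∧ a3 ∨ a5) ∧ ¬a1   (idempotence)
    = (¬a3 ∨ a5) ∧ ¬a1   (complement / identity)
Both reduce to (¬a3 ∨ a5) ∧ ¬a1, so they are equivalent.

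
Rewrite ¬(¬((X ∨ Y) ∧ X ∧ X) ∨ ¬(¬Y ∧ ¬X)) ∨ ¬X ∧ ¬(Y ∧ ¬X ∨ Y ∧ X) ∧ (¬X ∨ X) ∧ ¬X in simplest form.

¬(¬((X ∨ Y) ∧ X ∧ X) ∨ ¬(¬Y ∧ ¬X)) ∨ ¬X ∧ ¬(Y ∧ ¬X ∨ Y ∧ X) ∧ (¬X ∨ X) ∧ ¬X
= ¬(¬(X ∧ X) ∨ ¬(¬Y ∧ ¬X)) ∨ ¬X ∧ ¬(Y ∧ ¬X ∨ Y ∧ X) ∧ (¬X ∨ X) ∧ ¬X   (absorption)
= X ∧ X ∧ ¬Y ∧ ¬X ∨ ¬X ∧ ¬(Y ∧ ¬X ∨ Y ∧ X) ∧ (¬X ∨ X) ∧ ¬X   (De Morgan)
= X ∧ ¬Y ∧ ¬X ∨ ¬X ∧ ¬(Y ∧ ¬X ∨ Y ∧ X) ∧ (¬X ∨ X) ∧ ¬X   (idempotence)
= X ∧ ¬Y ∧ ¬X ∨ ¬X ∧ ¬Y ∧ (¬X ∨ X) ∧ ¬X   (distribution)
= X ∧ ¬Y ∧ ¬X ∨ ¬X ∧ ¬Y ∧ ¬X   (complement / identity)
= ¬Y ∧ ¬X   (distribution)

¬Y ∧ ¬X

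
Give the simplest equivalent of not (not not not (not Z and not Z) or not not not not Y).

not (not not not (not Z and not Z) or not not not not Y)
= not (not not (Z or Z) or not not not not Y)
= not (not not Z or not not not not Y)
= not Z and not not not Y
= not Z and not Y

not Z and not Y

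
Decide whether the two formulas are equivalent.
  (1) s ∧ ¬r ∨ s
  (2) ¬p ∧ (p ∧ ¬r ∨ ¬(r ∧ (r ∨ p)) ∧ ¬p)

E1: s ∧ ¬r ∨ s
    = s
E2: ¬p ∧ (p ∧ ¬r ∨ ¬(r ∧ (r ∨ p)) ∧ ¬p)
    = ¬p ∧ (p ∧ ¬r ∨ ¬r ∧ ¬p)
    = ¬p ∧ ¬r
These differ: at p=0, r=1, s=1, E1 = 1 but E2 = 0.

No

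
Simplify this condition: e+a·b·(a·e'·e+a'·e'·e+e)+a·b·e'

e+a·b

e+a·b·(a·e'·e+a'·e'·e+e)+a·b·e'
= e+a·b·(e'·e+e)+a·b·e'   — distribution
= e+a·b·e+a·b·e'   — complement / identity
= e+a·b   — distribution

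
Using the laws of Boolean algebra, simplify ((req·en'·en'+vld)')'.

((req·en'·en'+vld)')'
= req·en'·en'+vld   — double negation
= req·en'+vld   — idempotence

req·en'+vld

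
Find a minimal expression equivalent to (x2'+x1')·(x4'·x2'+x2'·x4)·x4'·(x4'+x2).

x2'·x4'

(x2'+x1')·(x4'·x2'+x2'·x4)·x4'·(x4'+x2)
= (x2'+x1')·x2'·x4'·(x4'+x2)   [distribution]
= (x2'+x1')·x2'·x4'   [absorption]
= x2'·x4'   [absorption]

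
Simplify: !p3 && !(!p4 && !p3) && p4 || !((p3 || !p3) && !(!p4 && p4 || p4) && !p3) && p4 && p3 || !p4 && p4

!p3 && !(!p4 && !p3) && p4 || !((p3 || !p3) && !(!p4 && p4 || p4) && !p3) && p4 && p3 || !p4 && p4
= !p3 && !(!p4 && !p3) && p4 || !(!(!p4 && p4 || p4) && !p3) && p4 && p3 || !p4 && p4   — complement / identity
= !p3 && !(!p4 && !p3) && p4 || !(!(!p4 && p4 || p4) && !p3) && p4 && p3   — complement / identity
= !p3 && !(!p4 && !p3) && p4 || !(!p4 && !p3) && p4 && p3   — complement / identity
= !(!p4 && !p3) && p4   — distribution
= (p4 || p3) && p4   — De Morgan
= p4   — absorption

p4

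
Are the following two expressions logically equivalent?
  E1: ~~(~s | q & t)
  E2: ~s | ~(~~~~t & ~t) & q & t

Yes

E1: ~~(~s | q & t)
    = ~s | q & t
E2: ~s | ~(~~~~t & ~t) & q & t
    = ~s | ~(~~t & ~t) & q & t
    = ~s | (~t | t) & q & t
    = ~s | q & t
Both reduce to ~s | q & t, so they are equivalent.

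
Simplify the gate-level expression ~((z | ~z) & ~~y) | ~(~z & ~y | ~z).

~((z | ~z) & ~~y) | ~(~z & ~y | ~z)
= ~((z | ~z) & ~~y) | ~~z
= ~~~y | ~~z
= ~y | ~~z
= ~y | z

~y | z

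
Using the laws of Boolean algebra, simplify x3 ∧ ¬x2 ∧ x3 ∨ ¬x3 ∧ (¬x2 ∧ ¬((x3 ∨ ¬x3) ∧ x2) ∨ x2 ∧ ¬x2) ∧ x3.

x3 ∧ ¬x2 ∧ x3 ∨ ¬x3 ∧ (¬x2 ∧ ¬((x3 ∨ ¬x3) ∧ x2) ∨ x2 ∧ ¬x2) ∧ x3
= x3 ∧ ¬x2 ∧ x3 ∨ ¬x3 ∧ (¬x2 ∧ ¬x2 ∨ x2 ∧ ¬x2) ∧ x3
= x3 ∧ ¬x2 ∧ x3 ∨ ¬x3 ∧ ¬x2 ∧ x3
= ¬x2 ∧ x3

¬x2 ∧ x3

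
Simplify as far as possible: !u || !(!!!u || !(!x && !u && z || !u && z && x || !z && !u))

!u || !(!!!u || !(!x && !u && z || !u && z && x || !z && !u))
= !u || !(!!!u || !(!u && z || !z && !u))   — distribution
= !u || !(!!!u || !!u)   — distribution
= !u || !(!u || !!u)   — double negation
= !u || u && !u   — De Morgan
= !u   — complement / identity

!u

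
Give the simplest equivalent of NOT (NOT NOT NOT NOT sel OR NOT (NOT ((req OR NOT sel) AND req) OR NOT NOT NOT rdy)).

NOT sel AND (NOT req OR NOT rdy)

NOT (NOT NOT NOT NOT sel OR NOT (NOT ((req OR NOT sel) AND req) OR NOT NOT NOT rdy))
= NOT NOT NOT sel AND (NOT ((req OR NOT sel) AND req) OR NOT NOT NOT rdy)   — De Morgan
= NOT NOT NOT sel AND (NOT ((req OR NOT sel) AND req) OR NOT rdy)   — double negation
= NOT NOT NOT sel AND (NOT req OR NOT rdy)   — absorption
= NOT sel AND (NOT req OR NOT rdy)   — double negation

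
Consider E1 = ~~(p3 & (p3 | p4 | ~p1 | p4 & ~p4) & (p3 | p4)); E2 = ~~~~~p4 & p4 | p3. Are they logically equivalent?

Yes

E1: ~~(p3 & (p3 | p4 | ~p1 | p4 & ~p4) & (p3 | p4))
    = ~~(p3 & (p3 | p4 | ~p1) & (p3 | p4))
    = ~~(p3 & (p3 | p4))
    = p3 & (p3 | p4)
    = p3
E2: ~~~~~p4 & p4 | p3
    = ~~~p4 & p4 | p3
    = ~p4 & p4 | p3
    = p3
Both reduce to p3, so they are equivalent.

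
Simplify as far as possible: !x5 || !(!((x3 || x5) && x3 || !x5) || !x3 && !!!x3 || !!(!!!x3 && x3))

!x5 || x3

!x5 || !(!((x3 || x5) && x3 || !x5) || !x3 && !!!x3 || !!(!!!x3 && x3))
= !x5 || !(!((x3 || x5) && x3 || !x5) || !x3 && !!!x3 || !!!x3 && x3)   — double negation
= !x5 || !(!((x3 || x5) && x3 || !x5) || !!!x3)   — distribution
= !x5 || ((x3 || x5) && x3 || !x5) && !!x3   — De Morgan
= !x5 || (x3 || !x5) && !!x3   — absorption
= !x5 || (x3 || !x5) && x3   — double negation
= !x5 || x3   — absorption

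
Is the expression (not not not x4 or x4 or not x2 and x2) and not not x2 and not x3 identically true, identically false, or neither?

neither

(not not not x4 or x4 or not x2 and x2) and not not x2 and not x3
= (not not not x4 or x4) and not not x2 and not x3   (complement / identity)
= (not not not x4 or x4) and x2 and not x3   (double negation)
= (not x4 or x4) and x2 and not x3   (double negation)
= x2 and not x3   (complement / identity)
This depends on x2, x3, so it is not a constant.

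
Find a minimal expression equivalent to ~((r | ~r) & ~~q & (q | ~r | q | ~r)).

~q

~((r | ~r) & ~~q & (q | ~r | q | ~r))
= ~((r | ~r) & q & (q | ~r | q | ~r))   (double negation)
= ~(q & (q | ~r | q | ~r))   (complement / identity)
= ~(q & (q | ~r))   (idempotence)
= ~q   (absorption)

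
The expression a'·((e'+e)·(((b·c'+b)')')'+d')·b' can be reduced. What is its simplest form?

a'·b'

a'·((e'+e)·(((b·c'+b)')')'+d')·b'
= a'·((e'+e)·((b')')'+d')·b'   (absorption)
= a'·(((b')')'+d')·b'   (complement / identity)
= a'·(b'+d')·b'   (double negation)
= a'·b'   (absorption)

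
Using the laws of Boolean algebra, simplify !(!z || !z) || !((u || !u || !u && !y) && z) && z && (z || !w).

!(!z || !z) || !((u || !u || !u && !y) && z) && z && (z || !w)
= z && z || !((u || !u || !u && !y) && z) && z && (z || !w)
= z && z || !((u || !u || !u && !y) && z) && z
= z && z || !((u || !u) && z) && z
= z && z || !z && z
= z

z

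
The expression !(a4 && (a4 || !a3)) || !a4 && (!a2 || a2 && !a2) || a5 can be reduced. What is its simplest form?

!(a4 && (a4 || !a3)) || !a4 && (!a2 || a2 && !a2) || a5
= !(a4 && (a4 || !a3)) || !a4 && !a2 || a5
= !a4 || !a4 && !a2 || a5
= !a4 || a5

!a4 || a5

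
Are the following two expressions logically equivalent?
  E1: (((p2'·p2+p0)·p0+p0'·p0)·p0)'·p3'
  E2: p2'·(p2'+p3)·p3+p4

No

E1: (((p2'·p2+p0)·p0+p0'·p0)·p0)'·p3'
    = ((p0·p0+p0'·p0)·p0)'·p3'   [complement / identity]
    = (p0·p0)'·p3'   [distribution]
    = p0'·p3'   [idempotence]
E2: p2'·(p2'+p3)·p3+p4
    = p2'·p3+p4   [absorption]
These differ: at p0=0, p2=0, p3=1, p4=1, E1 = 0 but E2 = 1.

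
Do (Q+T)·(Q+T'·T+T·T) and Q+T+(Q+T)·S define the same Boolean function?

Yes

E1: (Q+T)·(Q+T'·T+T·T)
    = (Q+T)·(Q+T)   [distribution]
    = Q+T   [idempotence]
E2: Q+T+(Q+T)·S
    = Q+T   [absorption]
Both reduce to Q+T, so they are equivalent.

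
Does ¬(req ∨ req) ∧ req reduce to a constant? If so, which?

yes, False

¬(req ∨ req) ∧ req
= ¬req ∧ req   — idempotence
= False   — complement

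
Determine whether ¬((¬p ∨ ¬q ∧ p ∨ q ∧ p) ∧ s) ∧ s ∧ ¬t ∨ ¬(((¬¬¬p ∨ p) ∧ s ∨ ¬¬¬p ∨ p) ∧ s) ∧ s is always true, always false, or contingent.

¬((¬p ∨ ¬q ∧ p ∨ q ∧ p) ∧ s) ∧ s ∧ ¬t ∨ ¬(((¬¬¬p ∨ p) ∧ s ∨ ¬¬¬p ∨ p) ∧ s) ∧ s
= ¬((¬p ∨ p) ∧ s) ∧ s ∧ ¬t ∨ ¬(((¬¬¬p ∨ p) ∧ s ∨ ¬¬¬p ∨ p) ∧ s) ∧ s   (distribution)
= ¬((¬p ∨ p) ∧ s) ∧ s ∧ ¬t ∨ ¬((¬¬¬p ∨ p) ∧ s) ∧ s   (absorption)
= ¬((¬p ∨ p) ∧ s) ∧ s ∧ ¬t ∨ ¬((¬p ∨ p) ∧ s) ∧ s   (double negation)
= ¬((¬p ∨ p) ∧ s) ∧ s   (absorption)
= ¬s ∧ s   (complement / identity)
= False   (complement)

always false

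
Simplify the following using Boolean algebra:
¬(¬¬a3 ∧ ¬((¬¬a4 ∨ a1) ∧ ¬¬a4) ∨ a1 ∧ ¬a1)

¬(¬¬a3 ∧ ¬((¬¬a4 ∨ a1) ∧ ¬¬a4) ∨ a1 ∧ ¬a1)
= ¬(¬¬a3 ∧ ¬((¬¬a4 ∨ a1) ∧ ¬¬a4))   — complement / identity
= ¬(¬¬a3 ∧ ¬¬¬a4)   — absorption
= ¬a3 ∨ ¬¬a4   — De Morgan
= ¬a3 ∨ a4   — double negation

¬a3 ∨ a4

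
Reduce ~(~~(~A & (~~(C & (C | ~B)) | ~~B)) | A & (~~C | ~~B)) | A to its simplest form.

~(~~(~A & (~~(C & (C | ~B)) | ~~B)) | A & (~~C | ~~B)) | A
= ~(~~(~A & (~~C | ~~B)) | A & (~~C | ~~B)) | A   — absorption
= ~(~A & (~~C | ~~B) | A & (~~C | ~~B)) | A   — double negation
= ~(~~C | ~~B) | A   — distribution
= ~C & ~B | A   — De Morgan

~C & ~B | A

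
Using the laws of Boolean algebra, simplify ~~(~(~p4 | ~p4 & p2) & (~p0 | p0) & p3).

p4 & p3

~~(~(~p4 | ~p4 & p2) & (~p0 | p0) & p3)
= ~(~p4 | ~p4 & p2) & (~p0 | p0) & p3   — double negation
= ~(~p4 | ~p4 & p2) & p3   — complement / identity
= ~~p4 & p3   — absorption
= p4 & p3   — double negation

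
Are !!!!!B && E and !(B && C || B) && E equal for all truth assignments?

E1: !!!!!B && E
    = !!!B && E   — double negation
    = !B && E   — double negation
E2: !(B && C || B) && E
    = !B && E   — absorption
Both reduce to !B && E, so they are equivalent.

Yes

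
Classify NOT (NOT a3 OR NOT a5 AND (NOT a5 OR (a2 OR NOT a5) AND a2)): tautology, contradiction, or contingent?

contingent

NOT (NOT a3 OR NOT a5 AND (NOT a5 OR (a2 OR NOT a5) AND a2))
= NOT (NOT a3 OR NOT a5 AND (NOT a5 OR a2))   [absorption]
= NOT (NOT a3 OR NOT a5)   [absorption]
= a3 AND a5   [De Morgan]
This depends on a3, a5, so it is not a constant.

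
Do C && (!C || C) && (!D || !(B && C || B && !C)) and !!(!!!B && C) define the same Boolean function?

E1: C && (!C || C) && (!D || !(B && C || B && !C))
    = C && (!C || C) && (!D || !B)
    = C && (!D || !B)
E2: !!(!!!B && C)
    = !!!B && C
    = !B && C
These differ: at B=1, C=1, D=0, E1 = 1 but E2 = 0.

No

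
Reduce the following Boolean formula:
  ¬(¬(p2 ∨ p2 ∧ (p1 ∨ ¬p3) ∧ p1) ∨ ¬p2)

¬(¬(p2 ∨ p2 ∧ (p1 ∨ ¬p3) ∧ p1) ∨ ¬p2)
= ¬(¬(p2 ∨ p2 ∧ p1) ∨ ¬p2)   (absorption)
= (p2 ∨ p2 ∧ p1) ∧ p2   (De Morgan)
= p2 ∧ p2   (absorption)
= p2   (idempotence)

p2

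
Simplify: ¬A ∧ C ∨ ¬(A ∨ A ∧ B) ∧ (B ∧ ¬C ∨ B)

¬A ∧ C ∨ ¬(A ∨ A ∧ B) ∧ (B ∧ ¬C ∨ B)
= ¬A ∧ C ∨ ¬A ∧ (B ∧ ¬C ∨ B)   (absorption)
= ¬A ∧ C ∨ ¬A ∧ B   (absorption)
= ¬A ∧ (C ∨ B)   (distribution)

¬A ∧ (C ∨ B)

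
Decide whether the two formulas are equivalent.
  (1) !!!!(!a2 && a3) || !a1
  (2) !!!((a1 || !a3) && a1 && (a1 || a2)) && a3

No

E1: !!!!(!a2 && a3) || !a1
    = !!(!a2 && a3) || !a1   (double negation)
    = !a2 && a3 || !a1   (double negation)
E2: !!!((a1 || !a3) && a1 && (a1 || a2)) && a3
    = !((a1 || !a3) && a1 && (a1 || a2)) && a3   (double negation)
    = !((a1 || !a3) && a1) && a3   (absorption)
    = !a1 && a3   (absorption)
These differ: at a1=0, a2=0, a3=0, E1 = 1 but E2 = 0.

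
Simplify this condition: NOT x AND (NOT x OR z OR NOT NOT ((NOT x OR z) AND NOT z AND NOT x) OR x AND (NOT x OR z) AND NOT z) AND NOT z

NOT x AND (NOT x OR z OR NOT NOT ((NOT x OR z) AND NOT z AND NOT x) OR x AND (NOT x OR z) AND NOT z) AND NOT z
= NOT x AND (NOT x OR z OR (NOT x OR z) AND NOT z AND NOT x OR x AND (NOT x OR z) AND NOT z) AND NOT z   [double negation]
= NOT x AND (NOT x OR z OR (NOT x OR z) AND NOT z) AND NOT z   [distribution]
= NOT x AND (NOT x OR z) AND NOT z   [absorption]
= NOT x AND NOT z   [absorption]

NOT x AND NOT z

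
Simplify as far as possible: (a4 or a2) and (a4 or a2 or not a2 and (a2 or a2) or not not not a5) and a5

(a4 or a2) and (a4 or a2 or not a2 and (a2 or a2) or not not not a5) and a5
= (a4 or a2) and (a4 or a2 or not a2 and a2 or not not not a5) and a5   (idempotence)
= (a4 or a2) and (a4 or a2 or not a2 and a2 or not a5) and a5   (double negation)
= (a4 or a2) and (a4 or a2 or not a5) and a5   (complement / identity)
= (a4 or a2) and a5   (absorption)

(a4 or a2) and a5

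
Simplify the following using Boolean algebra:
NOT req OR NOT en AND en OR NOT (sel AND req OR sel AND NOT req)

NOT req OR NOT sel

NOT req OR NOT en AND en OR NOT (sel AND req OR sel AND NOT req)
= NOT req OR NOT (sel AND req OR sel AND NOT req)   [complement / identity]
= NOT req OR NOT sel   [distribution]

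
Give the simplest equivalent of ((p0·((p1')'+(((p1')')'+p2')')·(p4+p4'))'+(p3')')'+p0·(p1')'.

((p0·((p1')'+(((p1')')'+p2')')·(p4+p4'))'+(p3')')'+p0·(p1')'
= ((p0·((p1')'+(((p1')')'+p2')'))'+(p3')')'+p0·(p1')'
= p0·((p1')'+(((p1')')'+p2')')·p3'+p0·(p1')'
= p0·((p1')'+(p1')'·p2)·p3'+p0·(p1')'
= p0·(p1')'·p3'+p0·(p1')'
= p0·(p1')'
= p0·p1

p0·p1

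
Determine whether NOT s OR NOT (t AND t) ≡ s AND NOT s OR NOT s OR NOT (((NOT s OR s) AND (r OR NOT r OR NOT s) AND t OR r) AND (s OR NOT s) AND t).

Yes

E1: NOT s OR NOT (t AND t)
    = NOT s OR NOT t   (idempotence)
E2: s AND NOT s OR NOT s OR NOT (((NOT s OR s) AND (r OR NOT r OR NOT s) AND t OR r) AND (s OR NOT s) AND t)
    = s AND NOT s OR NOT s OR NOT (((s AND (r OR NOT r) OR NOT s) AND t OR r) AND (s OR NOT s) AND t)   (distribution)
    = s AND NOT s OR NOT s OR NOT (((s OR NOT s) AND t OR r) AND (s OR NOT s) AND t)   (complement / identity)
    = s AND NOT s OR NOT s OR NOT ((s OR NOT s) AND t)   (absorption)
    = s AND NOT s OR NOT s OR NOT t   (complement / identity)
    = NOT s OR NOT t   (complement / identity)
Both reduce to NOT s OR NOT t, so they are equivalent.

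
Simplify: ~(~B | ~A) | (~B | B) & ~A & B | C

~(~B | ~A) | (~B | B) & ~A & B | C
= ~(~B | ~A) | ~A & B | C   [complement / identity]
= B & A | ~A & B | C   [De Morgan]
= B | C   [distribution]

B | C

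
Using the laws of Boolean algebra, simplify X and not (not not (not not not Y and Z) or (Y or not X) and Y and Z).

X and not Z

X and not (not not (not not not Y and Z) or (Y or not X) and Y and Z)
= X and not (not not (not not not Y and Z) or Y and Z)   — absorption
= X and not (not not not Y and Z or Y and Z)   — double negation
= X and not (not Y and Z or Y and Z)   — double negation
= X and not Z   — distribution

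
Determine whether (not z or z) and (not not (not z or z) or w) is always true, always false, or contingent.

(not z or z) and (not not (not z or z) or w)
= (not z or z) and (not z or z or w)   — double negation
= not z or z   — absorption
= True   — complement

always true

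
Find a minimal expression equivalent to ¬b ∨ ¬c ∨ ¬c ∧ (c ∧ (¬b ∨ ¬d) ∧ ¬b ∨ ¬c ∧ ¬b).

¬b ∨ ¬c ∨ ¬c ∧ (c ∧ (¬b ∨ ¬d) ∧ ¬b ∨ ¬c ∧ ¬b)
= ¬b ∨ ¬c ∨ ¬c ∧ (c ∧ ¬b ∨ ¬c ∧ ¬b)   — absorption
= ¬b ∨ ¬c ∨ ¬c ∧ ¬b   — distribution
= ¬b ∨ ¬c   — absorption

¬b ∨ ¬c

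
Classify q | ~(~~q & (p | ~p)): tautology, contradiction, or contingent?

q | ~(~~q & (p | ~p))
= q | ~~~q   — complement / identity
= q | ~q   — double negation
= 1   — complement

tautology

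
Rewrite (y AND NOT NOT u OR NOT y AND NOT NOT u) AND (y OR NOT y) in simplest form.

u

(y AND NOT NOT u OR NOT y AND NOT NOT u) AND (y OR NOT y)
= NOT NOT u AND (y OR NOT y)
= NOT NOT u
= u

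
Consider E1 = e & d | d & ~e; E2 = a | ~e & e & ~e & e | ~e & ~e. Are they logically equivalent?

E1: e & d | d & ~e
    = d   [distribution]
E2: a | ~e & e & ~e & e | ~e & ~e
    = a | ~e & e | ~e & ~e   [idempotence]
    = a | ~e   [distribution]
These differ: at a=1, d=0, e=0, E1 = 0 but E2 = 1.

No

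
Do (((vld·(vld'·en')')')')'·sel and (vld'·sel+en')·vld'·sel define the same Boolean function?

E1: (((vld·(vld'·en')')')')'·sel
    = (((vld·(vld+en))')')'·sel
    = ((vld')')'·sel
    = vld'·sel
E2: (vld'·sel+en')·vld'·sel
    = vld'·sel
Both reduce to vld'·sel, so they are equivalent.

Yes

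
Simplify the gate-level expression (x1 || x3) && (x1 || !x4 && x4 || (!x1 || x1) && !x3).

(x1 || x3) && (x1 || !x4 && x4 || (!x1 || x1) && !x3)
= (x1 || x3) && (x1 || (!x1 || x1) && !x3)   — complement / identity
= x1 || x3 && (!x1 || x1) && !x3   — distribution
= x1 || x3 && !x3   — complement / identity
= x1   — complement / identity

x1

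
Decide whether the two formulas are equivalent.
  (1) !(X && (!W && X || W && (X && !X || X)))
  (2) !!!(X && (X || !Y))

E1: !(X && (!W && X || W && (X && !X || X)))
    = !(X && (!W && X || W && X))   — complement / identity
    = !(X && X)   — distribution
    = !X   — idempotence
E2: !!!(X && (X || !Y))
    = !(X && (X || !Y))   — double negation
    = !X   — absorption
Both reduce to !X, so they are equivalent.

Yes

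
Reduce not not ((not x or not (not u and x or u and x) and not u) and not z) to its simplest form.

not x and not z

not not ((not x or not (not u and x or u and x) and not u) and not z)
= not not ((not x or not x and not u) and not z)   (distribution)
= (not x or not x and not u) and not z   (double negation)
= not x and not z   (absorption)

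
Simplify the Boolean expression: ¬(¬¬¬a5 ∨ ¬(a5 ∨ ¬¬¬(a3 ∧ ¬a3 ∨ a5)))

a5

¬(¬¬¬a5 ∨ ¬(a5 ∨ ¬¬¬(a3 ∧ ¬a3 ∨ a5)))
= ¬(¬¬¬a5 ∨ ¬(a5 ∨ ¬(a3 ∧ ¬a3 ∨ a5)))   [double negation]
= ¬(¬a5 ∨ ¬(a5 ∨ ¬(a3 ∧ ¬a3 ∨ a5)))   [double negation]
= ¬(¬a5 ∨ ¬(a5 ∨ ¬a5))   [complement / identity]
= a5 ∧ (a5 ∨ ¬a5)   [De Morgan]
= a5   [complement / identity]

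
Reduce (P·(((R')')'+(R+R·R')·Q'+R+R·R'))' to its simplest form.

(P·(((R')')'+(R+R·R')·Q'+R+R·R'))'
= (P·(((R')')'+R+R·R'))'
= (P·(R'+R+R·R'))'
= (P·(R'+R))'
= P'

P'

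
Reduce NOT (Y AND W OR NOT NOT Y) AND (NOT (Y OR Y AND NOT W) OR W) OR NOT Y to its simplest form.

NOT (Y AND W OR NOT NOT Y) AND (NOT (Y OR Y AND NOT W) OR W) OR NOT Y
= NOT (Y AND W OR Y) AND (NOT (Y OR Y AND NOT W) OR W) OR NOT Y
= NOT (Y AND W OR Y) AND (NOT Y OR W) OR NOT Y
= NOT Y AND (NOT Y OR W) OR NOT Y
= NOT Y OR NOT Y
= NOT Y

NOT Y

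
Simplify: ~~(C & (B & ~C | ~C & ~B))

~~(C & (B & ~C | ~C & ~B))
= C & (B & ~C | ~C & ~B)   — double negation
= C & ~C   — distribution
= 0   — complement

0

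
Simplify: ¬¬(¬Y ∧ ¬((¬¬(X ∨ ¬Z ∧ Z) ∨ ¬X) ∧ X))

¬Y ∧ ¬X

¬¬(¬Y ∧ ¬((¬¬(X ∨ ¬Z ∧ Z) ∨ ¬X) ∧ X))
= ¬¬(¬Y ∧ ¬((¬¬X ∨ ¬X) ∧ X))
= ¬¬(¬Y ∧ ¬((X ∨ ¬X) ∧ X))
= ¬Y ∧ ¬((X ∨ ¬X) ∧ X)
= ¬Y ∧ ¬X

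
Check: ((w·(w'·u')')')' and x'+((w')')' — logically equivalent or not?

No

E1: ((w·(w'·u')')')'
    = ((w·(w+u))')'
    = (w')'
    = w
E2: x'+((w')')'
    = x'+w'
These differ: at u=0, w=0, x=0, E1 = 0 but E2 = 1.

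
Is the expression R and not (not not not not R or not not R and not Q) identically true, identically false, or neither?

R and not (not not not not R or not not R and not Q)
= R and not (not not R or not not R and not Q)
= R and not not not R
= R and not R
= False

identically false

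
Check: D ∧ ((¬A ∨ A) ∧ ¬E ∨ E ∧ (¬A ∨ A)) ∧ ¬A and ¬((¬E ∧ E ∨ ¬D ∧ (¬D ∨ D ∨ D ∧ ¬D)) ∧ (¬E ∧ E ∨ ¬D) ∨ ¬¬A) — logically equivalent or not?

Yes

E1: D ∧ ((¬A ∨ A) ∧ ¬E ∨ E ∧ (¬A ∨ A)) ∧ ¬A
    = D ∧ (¬A ∨ A) ∧ ¬A   (distribution)
    = D ∧ ¬A   (complement / identity)
E2: ¬((¬E ∧ E ∨ ¬D ∧ (¬D ∨ D ∨ D ∧ ¬D)) ∧ (¬E ∧ E ∨ ¬D) ∨ ¬¬A)
    = ¬((¬E ∧ E ∨ ¬D ∧ (¬D ∨ D)) ∧ (¬E ∧ E ∨ ¬D) ∨ ¬¬A)   (complement / identity)
    = ¬((¬E ∧ E ∨ ¬D) ∧ (¬E ∧ E ∨ ¬D) ∨ ¬¬A)   (complement / identity)
    = ¬(¬E ∧ E ∨ ¬D ∨ ¬¬A)   (idempotence)
    = ¬(¬D ∨ ¬¬A)   (complement / identity)
    = D ∧ ¬A   (De Morgan)
Both reduce to D ∧ ¬A, so they are equivalent.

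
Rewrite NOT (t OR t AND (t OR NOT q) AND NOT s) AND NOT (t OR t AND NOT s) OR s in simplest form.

NOT t OR s

NOT (t OR t AND (t OR NOT q) AND NOT s) AND NOT (t OR t AND NOT s) OR s
= NOT (t OR t AND NOT s) AND NOT (t OR t AND NOT s) OR s   — absorption
= NOT (t OR t AND NOT s) OR s   — idempotence
= NOT t OR s   — absorption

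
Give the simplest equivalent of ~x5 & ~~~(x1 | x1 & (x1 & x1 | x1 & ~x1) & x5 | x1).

~x5 & ~x1

~x5 & ~~~(x1 | x1 & (x1 & x1 | x1 & ~x1) & x5 | x1)
= ~x5 & ~~~(x1 | x1 & x1 & x5 | x1)   — distribution
= ~x5 & ~(x1 | x1 & x1 & x5 | x1)   — double negation
= ~x5 & ~(x1 | x1 & x5 | x1)   — idempotence
= ~x5 & ~(x1 | x1)   — absorption
= ~x5 & ~x1   — idempotence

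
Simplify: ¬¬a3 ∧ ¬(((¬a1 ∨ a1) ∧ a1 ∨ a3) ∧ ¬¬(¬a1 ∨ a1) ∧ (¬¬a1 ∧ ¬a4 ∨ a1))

a3 ∧ ¬a1

¬¬a3 ∧ ¬(((¬a1 ∨ a1) ∧ a1 ∨ a3) ∧ ¬¬(¬a1 ∨ a1) ∧ (¬¬a1 ∧ ¬a4 ∨ a1))
= ¬¬a3 ∧ ¬(((¬a1 ∨ a1) ∧ a1 ∨ a3) ∧ ¬¬(¬a1 ∨ a1) ∧ (a1 ∧ ¬a4 ∨ a1))   [double negation]
= ¬¬a3 ∧ ¬(((¬a1 ∨ a1) ∧ a1 ∨ a3) ∧ (¬a1 ∨ a1) ∧ (a1 ∧ ¬a4 ∨ a1))   [double negation]
= a3 ∧ ¬(((¬a1 ∨ a1) ∧ a1 ∨ a3) ∧ (¬a1 ∨ a1) ∧ (a1 ∧ ¬a4 ∨ a1))   [double negation]
= a3 ∧ ¬(((¬a1 ∨ a1) ∧ a1 ∨ a3) ∧ (¬a1 ∨ a1) ∧ a1)   [absorption]
= a3 ∧ ¬((¬a1 ∨ a1) ∧ a1)   [absorption]
= a3 ∧ ¬a1   [complement / identity]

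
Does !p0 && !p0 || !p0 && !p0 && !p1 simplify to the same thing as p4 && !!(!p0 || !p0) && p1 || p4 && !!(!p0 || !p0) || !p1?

No

E1: !p0 && !p0 || !p0 && !p0 && !p1
    = !p0 && !p0   [absorption]
    = !p0   [idempotence]
E2: p4 && !!(!p0 || !p0) && p1 || p4 && !!(!p0 || !p0) || !p1
    = p4 && !!(!p0 || !p0) || !p1   [absorption]
    = p4 && (!p0 || !p0) || !p1   [double negation]
    = p4 && !p0 || !p1   [idempotence]
These differ: at p0=1, p1=0, p4=0, E1 = 0 but E2 = 1.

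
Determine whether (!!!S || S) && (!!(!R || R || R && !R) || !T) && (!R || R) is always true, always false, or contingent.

always true

(!!!S || S) && (!!(!R || R || R && !R) || !T) && (!R || R)
= (!!!S || S) && (!!(!R || R) || !T) && (!R || R)   (complement / identity)
= (!!!S || S) && (!R || R || !T) && (!R || R)   (double negation)
= (!!!S || S) && (!R || R)   (absorption)
= !!!S || S   (complement / identity)
= !S || S   (double negation)
= true   (complement)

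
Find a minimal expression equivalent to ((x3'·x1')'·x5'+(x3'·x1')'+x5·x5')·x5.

((x3'·x1')'·x5'+(x3'·x1')'+x5·x5')·x5
= ((x3'·x1')'+x5·x5')·x5   (absorption)
= (x3'·x1')'·x5   (complement / identity)
= (x3+x1)·x5   (De Morgan)

(x3+x1)·x5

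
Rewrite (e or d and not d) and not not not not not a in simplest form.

(e or d and not d) and not not not not not a
= (e or d and not d) and not not not a   (double negation)
= (e or d and not d) and not a   (double negation)
= e and not a   (complement / identity)

e and not a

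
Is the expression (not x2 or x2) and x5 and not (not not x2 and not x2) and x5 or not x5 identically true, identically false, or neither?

identically true

(not x2 or x2) and x5 and not (not not x2 and not x2) and x5 or not x5
= (not x2 or x2) and x5 and (not x2 or x2) and x5 or not x5
= (not x2 or x2) and x5 or not x5
= x5 or not x5
= True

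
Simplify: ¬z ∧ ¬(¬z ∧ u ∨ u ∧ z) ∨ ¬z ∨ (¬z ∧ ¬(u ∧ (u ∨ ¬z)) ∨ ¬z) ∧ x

¬z ∧ ¬(¬z ∧ u ∨ u ∧ z) ∨ ¬z ∨ (¬z ∧ ¬(u ∧ (u ∨ ¬z)) ∨ ¬z) ∧ x
= ¬z ∧ ¬u ∨ ¬z ∨ (¬z ∧ ¬(u ∧ (u ∨ ¬z)) ∨ ¬z) ∧ x
= ¬z ∧ ¬u ∨ ¬z ∨ (¬z ∧ ¬u ∨ ¬z) ∧ x
= ¬z ∧ ¬u ∨ ¬z
= ¬z

¬z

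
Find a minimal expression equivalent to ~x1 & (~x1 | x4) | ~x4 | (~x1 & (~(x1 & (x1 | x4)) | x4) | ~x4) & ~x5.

~x1 & (~x1 | x4) | ~x4 | (~x1 & (~(x1 & (x1 | x4)) | x4) | ~x4) & ~x5
= ~x1 & (~x1 | x4) | ~x4 | (~x1 & (~x1 | x4) | ~x4) & ~x5
= ~x1 & (~x1 | x4) | ~x4
= ~x1 | ~x4

~x1 | ~x4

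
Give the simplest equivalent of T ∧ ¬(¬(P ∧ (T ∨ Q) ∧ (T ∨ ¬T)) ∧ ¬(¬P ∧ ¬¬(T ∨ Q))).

T ∧ ¬(¬(P ∧ (T ∨ Q) ∧ (T ∨ ¬T)) ∧ ¬(¬P ∧ ¬¬(T ∨ Q)))
= T ∧ (P ∧ (T ∨ Q) ∧ (T ∨ ¬T) ∨ ¬P ∧ ¬¬(T ∨ Q))   — De Morgan
= T ∧ (P ∧ (T ∨ Q) ∧ (T ∨ ¬T) ∨ ¬P ∧ (T ∨ Q))   — double negation
= T ∧ (P ∧ (T ∨ Q) ∨ ¬P ∧ (T ∨ Q))   — complement / identity
= T ∧ (T ∨ Q)   — distribution
= T   — absorption

T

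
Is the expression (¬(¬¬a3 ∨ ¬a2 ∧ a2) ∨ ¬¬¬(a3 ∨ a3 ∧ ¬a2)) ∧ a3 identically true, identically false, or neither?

(¬(¬¬a3 ∨ ¬a2 ∧ a2) ∨ ¬¬¬(a3 ∨ a3 ∧ ¬a2)) ∧ a3
= (¬(¬¬a3 ∨ ¬a2 ∧ a2) ∨ ¬¬¬a3) ∧ a3
= (¬¬¬a3 ∨ ¬¬¬a3) ∧ a3
= ¬¬¬a3 ∧ a3
= ¬a3 ∧ a3
= False

identically false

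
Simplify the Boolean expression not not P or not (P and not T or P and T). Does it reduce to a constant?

True

not not P or not (P and not T or P and T)
= not not P or not P
= P or not P
= True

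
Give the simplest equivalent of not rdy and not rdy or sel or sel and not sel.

not rdy or sel

not rdy and not rdy or sel or sel and not sel
= not rdy and not rdy or sel   (complement / identity)
= not rdy or sel   (idempotence)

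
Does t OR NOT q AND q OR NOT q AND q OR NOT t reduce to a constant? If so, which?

t OR NOT q AND q OR NOT q AND q OR NOT t
= t OR NOT q AND q OR NOT t   — idempotence
= t OR NOT t   — complement / identity
= TRUE   — complement

yes, True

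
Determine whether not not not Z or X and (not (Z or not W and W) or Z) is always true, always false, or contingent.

not not not Z or X and (not (Z or not W and W) or Z)
= not not not Z or X and (not Z or Z)   — complement / identity
= not Z or X and (not Z or Z)   — double negation
= not Z or X   — complement / identity
This depends on X, Z, so it is not a constant.

contingent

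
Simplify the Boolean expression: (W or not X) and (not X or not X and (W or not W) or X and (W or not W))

not X or W

(W or not X) and (not X or not X and (W or not W) or X and (W or not W))
= (W or not X) and (not X or W or not W)   [distribution]
= not X or W and (W or not W)   [distribution]
= not X or W   [complement / identity]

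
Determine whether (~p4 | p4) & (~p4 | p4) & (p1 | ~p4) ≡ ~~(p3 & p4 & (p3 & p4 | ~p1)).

E1: (~p4 | p4) & (~p4 | p4) & (p1 | ~p4)
    = (~p4 | p4) & (p1 | ~p4)   (idempotence)
    = p1 | ~p4   (complement / identity)
E2: ~~(p3 & p4 & (p3 & p4 | ~p1))
    = ~~(p3 & p4)   (absorption)
    = p3 & p4   (double negation)
These differ: at p1=0, p3=0, p4=0, E1 = 1 but E2 = 0.

No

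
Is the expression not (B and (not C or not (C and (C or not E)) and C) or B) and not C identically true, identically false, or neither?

neither

not (B and (not C or not (C and (C or not E)) and C) or B) and not C
= not (B and (not C or not C and C) or B) and not C   — absorption
= not (B and not C or B) and not C   — complement / identity
= not B and not C   — absorption
This depends on B, C, so it is not a constant.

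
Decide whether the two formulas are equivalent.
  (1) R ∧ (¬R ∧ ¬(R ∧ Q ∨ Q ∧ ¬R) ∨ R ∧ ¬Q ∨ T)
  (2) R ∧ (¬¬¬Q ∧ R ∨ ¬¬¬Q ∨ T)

Yes

E1: R ∧ (¬R ∧ ¬(R ∧ Q ∨ Q ∧ ¬R) ∨ R ∧ ¬Q ∨ T)
    = R ∧ (¬R ∧ ¬Q ∨ R ∧ ¬Q ∨ T)   (distribution)
    = R ∧ (¬Q ∨ T)   (distribution)
E2: R ∧ (¬¬¬Q ∧ R ∨ ¬¬¬Q ∨ T)
    = R ∧ (¬Q ∧ R ∨ ¬¬¬Q ∨ T)   (double negation)
    = R ∧ (¬Q ∧ R ∨ ¬Q ∨ T)   (double negation)
    = R ∧ (¬Q ∨ T)   (absorption)
Both reduce to R ∧ (¬Q ∨ T), so they are equivalent.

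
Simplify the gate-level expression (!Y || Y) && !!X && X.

(!Y || Y) && !!X && X
= (!Y || Y) && X && X
= X && X
= X

X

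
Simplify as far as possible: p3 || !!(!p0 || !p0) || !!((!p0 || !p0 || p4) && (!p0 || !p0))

p3 || !!(!p0 || !p0) || !!((!p0 || !p0 || p4) && (!p0 || !p0))
= p3 || !!(!p0 || !p0) || !!(!p0 || !p0)   [absorption]
= p3 || !!(!p0 || !p0)   [idempotence]
= p3 || !!!p0   [idempotence]
= p3 || !p0   [double negation]

p3 || !p0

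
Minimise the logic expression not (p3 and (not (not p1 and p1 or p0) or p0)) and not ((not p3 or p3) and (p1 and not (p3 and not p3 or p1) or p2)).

not p3 and not p2

not (p3 and (not (not p1 and p1 or p0) or p0)) and not ((not p3 or p3) and (p1 and not (p3 and not p3 or p1) or p2))
= not (p3 and (not p0 or p0)) and not ((not p3 or p3) and (p1 and not (p3 and not p3 or p1) or p2))   (complement / identity)
= not (p3 and (not p0 or p0)) and not (p1 and not (p3 and not p3 or p1) or p2)   (complement / identity)
= not (p3 and (not p0 or p0)) and not (p1 and not p1 or p2)   (complement / identity)
= not (p3 and (not p0 or p0)) and not p2   (complement / identity)
= not p3 and not p2   (complement / identity)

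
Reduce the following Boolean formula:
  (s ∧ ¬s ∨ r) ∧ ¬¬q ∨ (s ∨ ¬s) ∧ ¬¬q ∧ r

(s ∧ ¬s ∨ r) ∧ ¬¬q ∨ (s ∨ ¬s) ∧ ¬¬q ∧ r
= (s ∧ ¬s ∨ r) ∧ ¬¬q ∨ ¬¬q ∧ r   [complement / identity]
= r ∧ ¬¬q ∨ ¬¬q ∧ r   [complement / identity]
= (¬¬q ∨ ¬¬q) ∧ r   [distribution]
= ¬¬q ∧ r   [idempotence]
= q ∧ r   [double negation]

q ∧ r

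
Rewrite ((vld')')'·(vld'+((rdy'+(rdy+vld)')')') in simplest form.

vld'

((vld')')'·(vld'+((rdy'+(rdy+vld)')')')
= vld'·(vld'+((rdy'+(rdy+vld)')')')
= vld'·(vld'+(rdy·(rdy+vld))')
= vld'·(vld'+rdy')
= vld'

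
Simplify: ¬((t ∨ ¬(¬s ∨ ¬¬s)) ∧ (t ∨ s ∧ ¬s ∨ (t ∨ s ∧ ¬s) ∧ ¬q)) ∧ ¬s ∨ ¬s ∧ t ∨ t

¬s ∨ t

¬((t ∨ ¬(¬s ∨ ¬¬s)) ∧ (t ∨ s ∧ ¬s ∨ (t ∨ s ∧ ¬s) ∧ ¬q)) ∧ ¬s ∨ ¬s ∧ t ∨ t
= ¬((t ∨ s ∧ ¬s) ∧ (t ∨ s ∧ ¬s ∨ (t ∨ s ∧ ¬s) ∧ ¬q)) ∧ ¬s ∨ ¬s ∧ t ∨ t   [De Morgan]
= ¬((t ∨ s ∧ ¬s) ∧ (t ∨ s ∧ ¬s)) ∧ ¬s ∨ ¬s ∧ t ∨ t   [absorption]
= ¬(t ∨ s ∧ ¬s) ∧ ¬s ∨ ¬s ∧ t ∨ t   [idempotence]
= ¬t ∧ ¬s ∨ ¬s ∧ t ∨ t   [complement / identity]
= ¬s ∨ t   [distribution]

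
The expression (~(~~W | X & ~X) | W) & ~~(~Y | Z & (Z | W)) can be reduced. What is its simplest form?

~Y | Z

(~(~~W | X & ~X) | W) & ~~(~Y | Z & (Z | W))
= (~~~W | W) & ~~(~Y | Z & (Z | W))   (complement / identity)
= (~~~W | W) & ~~(~Y | Z)   (absorption)
= (~W | W) & ~~(~Y | Z)   (double negation)
= ~~(~Y | Z)   (complement / identity)
= ~Y | Z   (double negation)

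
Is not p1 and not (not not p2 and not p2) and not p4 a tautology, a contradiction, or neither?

neither

not p1 and not (not not p2 and not p2) and not p4
= not p1 and (not p2 or p2) and not p4   (De Morgan)
= not p1 and not p4   (complement / identity)
This depends on p1, p4, so it is not a constant.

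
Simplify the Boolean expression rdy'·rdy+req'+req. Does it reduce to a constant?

1

rdy'·rdy+req'+req
= req'+req   [complement / identity]
= 1   [complement]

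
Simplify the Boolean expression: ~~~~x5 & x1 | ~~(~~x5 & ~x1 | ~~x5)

~~~~x5 & x1 | ~~(~~x5 & ~x1 | ~~x5)
= ~~~~x5 & x1 | ~~~~x5   — absorption
= ~~~~x5   — absorption
= ~~x5   — double negation
= x5   — double negation

x5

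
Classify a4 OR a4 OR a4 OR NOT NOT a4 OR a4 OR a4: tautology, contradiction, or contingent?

a4 OR a4 OR a4 OR NOT NOT a4 OR a4 OR a4
= a4 OR a4 OR a4 OR a4 OR a4 OR a4   (double negation)
= a4 OR a4 OR a4   (idempotence)
= a4 OR a4   (idempotence)
= a4   (idempotence)
This depends on a4, so it is not a constant.

contingent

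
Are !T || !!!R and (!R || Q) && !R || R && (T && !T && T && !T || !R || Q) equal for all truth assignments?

No

E1: !T || !!!R
    = !T || !R   — double negation
E2: (!R || Q) && !R || R && (T && !T && T && !T || !R || Q)
    = (!R || Q) && !R || R && (T && !T || !R || Q)   — idempotence
    = (!R || Q) && !R || R && (!R || Q)   — complement / identity
    = !R || Q   — distribution
These differ: at Q=1, R=1, T=1, E1 = 0 but E2 = 1.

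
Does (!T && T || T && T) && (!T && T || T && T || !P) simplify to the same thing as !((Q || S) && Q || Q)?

E1: (!T && T || T && T) && (!T && T || T && T || !P)
    = !T && T || T && T   (absorption)
    = T   (distribution)
E2: !((Q || S) && Q || Q)
    = !(Q || Q)   (absorption)
    = !Q   (idempotence)
These differ: at P=0, Q=0, S=0, T=0, E1 = 0 but E2 = 1.

No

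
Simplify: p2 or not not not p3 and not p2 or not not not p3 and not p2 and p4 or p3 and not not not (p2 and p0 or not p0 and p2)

p2 or not not not p3 and not p2 or not not not p3 and not p2 and p4 or p3 and not not not (p2 and p0 or not p0 and p2)
= p2 or not not not p3 and not p2 or not not not p3 and not p2 and p4 or p3 and not not not p2   (distribution)
= p2 or not not not p3 and not p2 or not not not p3 and not p2 and p4 or p3 and not p2   (double negation)
= p2 or not not not p3 and not p2 or p3 and not p2   (absorption)
= p2 or not p3 and not p2 or p3 and not p2   (double negation)
= p2 or not p2   (distribution)
= True   (complement)

True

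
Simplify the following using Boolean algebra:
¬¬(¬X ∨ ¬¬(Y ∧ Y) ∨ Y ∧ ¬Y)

¬X ∨ Y

¬¬(¬X ∨ ¬¬(Y ∧ Y) ∨ Y ∧ ¬Y)
= ¬X ∨ ¬¬(Y ∧ Y) ∨ Y ∧ ¬Y   — double negation
= ¬X ∨ Y ∧ Y ∨ Y ∧ ¬Y   — double negation
= ¬X ∨ Y   — distribution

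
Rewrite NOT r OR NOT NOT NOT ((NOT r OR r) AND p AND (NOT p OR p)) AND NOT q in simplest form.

NOT r OR NOT NOT NOT ((NOT r OR r) AND p AND (NOT p OR p)) AND NOT q
= NOT r OR NOT NOT NOT (p AND (NOT p OR p)) AND NOT q   [complement / identity]
= NOT r OR NOT (p AND (NOT p OR p)) AND NOT q   [double negation]
= NOT r OR NOT p AND NOT q   [complement / identity]

NOT r OR NOT p AND NOT q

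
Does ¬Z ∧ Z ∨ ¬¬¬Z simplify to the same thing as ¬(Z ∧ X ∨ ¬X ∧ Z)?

Yes

E1: ¬Z ∧ Z ∨ ¬¬¬Z
    = ¬¬¬Z   — complement / identity
    = ¬Z   — double negation
E2: ¬(Z ∧ X ∨ ¬X ∧ Z)
    = ¬Z   — distribution
Both reduce to ¬Z, so they are equivalent.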